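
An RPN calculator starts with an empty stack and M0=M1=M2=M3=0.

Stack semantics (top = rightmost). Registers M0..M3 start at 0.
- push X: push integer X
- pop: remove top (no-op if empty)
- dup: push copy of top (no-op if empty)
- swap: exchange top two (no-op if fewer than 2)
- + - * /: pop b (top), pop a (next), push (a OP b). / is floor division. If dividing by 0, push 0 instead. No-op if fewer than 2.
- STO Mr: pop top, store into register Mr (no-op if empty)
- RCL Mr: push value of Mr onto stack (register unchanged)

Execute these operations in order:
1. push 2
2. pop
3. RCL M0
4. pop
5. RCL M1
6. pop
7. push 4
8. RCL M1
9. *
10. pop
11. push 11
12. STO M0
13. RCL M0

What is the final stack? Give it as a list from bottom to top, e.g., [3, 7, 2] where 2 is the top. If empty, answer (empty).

Answer: [11]

Derivation:
After op 1 (push 2): stack=[2] mem=[0,0,0,0]
After op 2 (pop): stack=[empty] mem=[0,0,0,0]
After op 3 (RCL M0): stack=[0] mem=[0,0,0,0]
After op 4 (pop): stack=[empty] mem=[0,0,0,0]
After op 5 (RCL M1): stack=[0] mem=[0,0,0,0]
After op 6 (pop): stack=[empty] mem=[0,0,0,0]
After op 7 (push 4): stack=[4] mem=[0,0,0,0]
After op 8 (RCL M1): stack=[4,0] mem=[0,0,0,0]
After op 9 (*): stack=[0] mem=[0,0,0,0]
After op 10 (pop): stack=[empty] mem=[0,0,0,0]
After op 11 (push 11): stack=[11] mem=[0,0,0,0]
After op 12 (STO M0): stack=[empty] mem=[11,0,0,0]
After op 13 (RCL M0): stack=[11] mem=[11,0,0,0]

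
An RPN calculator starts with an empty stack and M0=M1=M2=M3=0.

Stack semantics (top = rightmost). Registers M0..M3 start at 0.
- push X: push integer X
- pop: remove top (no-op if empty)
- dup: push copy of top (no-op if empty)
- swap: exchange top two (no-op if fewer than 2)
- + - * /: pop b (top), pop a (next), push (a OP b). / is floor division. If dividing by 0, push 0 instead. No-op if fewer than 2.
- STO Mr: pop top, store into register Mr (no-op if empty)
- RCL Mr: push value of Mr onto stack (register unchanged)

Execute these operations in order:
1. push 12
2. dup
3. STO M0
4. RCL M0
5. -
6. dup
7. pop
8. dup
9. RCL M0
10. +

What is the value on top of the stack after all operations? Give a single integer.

Answer: 12

Derivation:
After op 1 (push 12): stack=[12] mem=[0,0,0,0]
After op 2 (dup): stack=[12,12] mem=[0,0,0,0]
After op 3 (STO M0): stack=[12] mem=[12,0,0,0]
After op 4 (RCL M0): stack=[12,12] mem=[12,0,0,0]
After op 5 (-): stack=[0] mem=[12,0,0,0]
After op 6 (dup): stack=[0,0] mem=[12,0,0,0]
After op 7 (pop): stack=[0] mem=[12,0,0,0]
After op 8 (dup): stack=[0,0] mem=[12,0,0,0]
After op 9 (RCL M0): stack=[0,0,12] mem=[12,0,0,0]
After op 10 (+): stack=[0,12] mem=[12,0,0,0]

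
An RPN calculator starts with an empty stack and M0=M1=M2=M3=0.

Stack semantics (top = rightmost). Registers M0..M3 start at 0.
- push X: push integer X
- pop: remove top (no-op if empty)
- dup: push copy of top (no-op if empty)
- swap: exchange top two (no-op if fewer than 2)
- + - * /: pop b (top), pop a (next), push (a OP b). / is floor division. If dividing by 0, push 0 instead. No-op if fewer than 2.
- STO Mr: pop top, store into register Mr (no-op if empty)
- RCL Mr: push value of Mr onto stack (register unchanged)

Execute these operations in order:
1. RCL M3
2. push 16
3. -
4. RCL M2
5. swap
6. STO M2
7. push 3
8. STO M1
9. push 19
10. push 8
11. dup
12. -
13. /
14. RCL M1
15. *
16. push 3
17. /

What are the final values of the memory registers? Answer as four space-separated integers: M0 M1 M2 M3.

Answer: 0 3 -16 0

Derivation:
After op 1 (RCL M3): stack=[0] mem=[0,0,0,0]
After op 2 (push 16): stack=[0,16] mem=[0,0,0,0]
After op 3 (-): stack=[-16] mem=[0,0,0,0]
After op 4 (RCL M2): stack=[-16,0] mem=[0,0,0,0]
After op 5 (swap): stack=[0,-16] mem=[0,0,0,0]
After op 6 (STO M2): stack=[0] mem=[0,0,-16,0]
After op 7 (push 3): stack=[0,3] mem=[0,0,-16,0]
After op 8 (STO M1): stack=[0] mem=[0,3,-16,0]
After op 9 (push 19): stack=[0,19] mem=[0,3,-16,0]
After op 10 (push 8): stack=[0,19,8] mem=[0,3,-16,0]
After op 11 (dup): stack=[0,19,8,8] mem=[0,3,-16,0]
After op 12 (-): stack=[0,19,0] mem=[0,3,-16,0]
After op 13 (/): stack=[0,0] mem=[0,3,-16,0]
After op 14 (RCL M1): stack=[0,0,3] mem=[0,3,-16,0]
After op 15 (*): stack=[0,0] mem=[0,3,-16,0]
After op 16 (push 3): stack=[0,0,3] mem=[0,3,-16,0]
After op 17 (/): stack=[0,0] mem=[0,3,-16,0]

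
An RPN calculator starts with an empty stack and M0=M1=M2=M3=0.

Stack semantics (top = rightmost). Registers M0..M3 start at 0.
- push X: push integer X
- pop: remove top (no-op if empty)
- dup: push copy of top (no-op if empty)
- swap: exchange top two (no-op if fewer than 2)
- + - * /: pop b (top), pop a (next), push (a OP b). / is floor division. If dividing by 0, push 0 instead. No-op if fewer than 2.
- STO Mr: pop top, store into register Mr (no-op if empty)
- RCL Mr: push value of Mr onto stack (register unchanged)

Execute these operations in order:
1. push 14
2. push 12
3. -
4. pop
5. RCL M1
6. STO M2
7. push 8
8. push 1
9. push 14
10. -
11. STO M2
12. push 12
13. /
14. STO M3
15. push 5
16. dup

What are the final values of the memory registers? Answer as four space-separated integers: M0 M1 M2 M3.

Answer: 0 0 -13 0

Derivation:
After op 1 (push 14): stack=[14] mem=[0,0,0,0]
After op 2 (push 12): stack=[14,12] mem=[0,0,0,0]
After op 3 (-): stack=[2] mem=[0,0,0,0]
After op 4 (pop): stack=[empty] mem=[0,0,0,0]
After op 5 (RCL M1): stack=[0] mem=[0,0,0,0]
After op 6 (STO M2): stack=[empty] mem=[0,0,0,0]
After op 7 (push 8): stack=[8] mem=[0,0,0,0]
After op 8 (push 1): stack=[8,1] mem=[0,0,0,0]
After op 9 (push 14): stack=[8,1,14] mem=[0,0,0,0]
After op 10 (-): stack=[8,-13] mem=[0,0,0,0]
After op 11 (STO M2): stack=[8] mem=[0,0,-13,0]
After op 12 (push 12): stack=[8,12] mem=[0,0,-13,0]
After op 13 (/): stack=[0] mem=[0,0,-13,0]
After op 14 (STO M3): stack=[empty] mem=[0,0,-13,0]
After op 15 (push 5): stack=[5] mem=[0,0,-13,0]
After op 16 (dup): stack=[5,5] mem=[0,0,-13,0]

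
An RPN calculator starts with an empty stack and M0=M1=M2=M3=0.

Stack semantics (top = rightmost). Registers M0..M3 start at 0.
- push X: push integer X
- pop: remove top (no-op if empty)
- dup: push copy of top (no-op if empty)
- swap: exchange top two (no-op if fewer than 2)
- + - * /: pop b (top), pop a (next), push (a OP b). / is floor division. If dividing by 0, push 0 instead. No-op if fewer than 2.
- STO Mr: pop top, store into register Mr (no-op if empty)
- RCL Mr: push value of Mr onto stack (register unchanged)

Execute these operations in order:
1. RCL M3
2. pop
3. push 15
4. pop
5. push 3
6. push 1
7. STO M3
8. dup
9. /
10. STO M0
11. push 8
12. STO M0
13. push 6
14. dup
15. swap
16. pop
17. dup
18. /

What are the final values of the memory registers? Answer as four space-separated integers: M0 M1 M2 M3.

Answer: 8 0 0 1

Derivation:
After op 1 (RCL M3): stack=[0] mem=[0,0,0,0]
After op 2 (pop): stack=[empty] mem=[0,0,0,0]
After op 3 (push 15): stack=[15] mem=[0,0,0,0]
After op 4 (pop): stack=[empty] mem=[0,0,0,0]
After op 5 (push 3): stack=[3] mem=[0,0,0,0]
After op 6 (push 1): stack=[3,1] mem=[0,0,0,0]
After op 7 (STO M3): stack=[3] mem=[0,0,0,1]
After op 8 (dup): stack=[3,3] mem=[0,0,0,1]
After op 9 (/): stack=[1] mem=[0,0,0,1]
After op 10 (STO M0): stack=[empty] mem=[1,0,0,1]
After op 11 (push 8): stack=[8] mem=[1,0,0,1]
After op 12 (STO M0): stack=[empty] mem=[8,0,0,1]
After op 13 (push 6): stack=[6] mem=[8,0,0,1]
After op 14 (dup): stack=[6,6] mem=[8,0,0,1]
After op 15 (swap): stack=[6,6] mem=[8,0,0,1]
After op 16 (pop): stack=[6] mem=[8,0,0,1]
After op 17 (dup): stack=[6,6] mem=[8,0,0,1]
After op 18 (/): stack=[1] mem=[8,0,0,1]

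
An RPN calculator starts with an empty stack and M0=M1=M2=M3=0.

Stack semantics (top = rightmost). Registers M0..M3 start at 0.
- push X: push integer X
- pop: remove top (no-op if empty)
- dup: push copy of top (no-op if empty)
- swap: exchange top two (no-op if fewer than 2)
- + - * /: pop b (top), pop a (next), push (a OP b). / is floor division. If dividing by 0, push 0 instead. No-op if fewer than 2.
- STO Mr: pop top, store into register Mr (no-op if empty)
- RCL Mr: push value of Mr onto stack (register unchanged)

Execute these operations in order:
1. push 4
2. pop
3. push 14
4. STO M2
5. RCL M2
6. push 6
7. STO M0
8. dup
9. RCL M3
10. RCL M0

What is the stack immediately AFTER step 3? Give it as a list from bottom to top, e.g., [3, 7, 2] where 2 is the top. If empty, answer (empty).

After op 1 (push 4): stack=[4] mem=[0,0,0,0]
After op 2 (pop): stack=[empty] mem=[0,0,0,0]
After op 3 (push 14): stack=[14] mem=[0,0,0,0]

[14]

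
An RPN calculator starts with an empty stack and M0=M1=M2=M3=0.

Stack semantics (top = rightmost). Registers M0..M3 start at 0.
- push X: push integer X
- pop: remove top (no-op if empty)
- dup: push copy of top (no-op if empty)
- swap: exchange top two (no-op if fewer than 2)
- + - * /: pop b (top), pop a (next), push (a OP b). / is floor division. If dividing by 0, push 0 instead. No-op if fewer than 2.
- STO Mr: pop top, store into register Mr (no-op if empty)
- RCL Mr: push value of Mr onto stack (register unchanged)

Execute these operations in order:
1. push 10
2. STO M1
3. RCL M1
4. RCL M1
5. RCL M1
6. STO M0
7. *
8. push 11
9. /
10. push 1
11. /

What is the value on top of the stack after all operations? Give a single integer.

Answer: 9

Derivation:
After op 1 (push 10): stack=[10] mem=[0,0,0,0]
After op 2 (STO M1): stack=[empty] mem=[0,10,0,0]
After op 3 (RCL M1): stack=[10] mem=[0,10,0,0]
After op 4 (RCL M1): stack=[10,10] mem=[0,10,0,0]
After op 5 (RCL M1): stack=[10,10,10] mem=[0,10,0,0]
After op 6 (STO M0): stack=[10,10] mem=[10,10,0,0]
After op 7 (*): stack=[100] mem=[10,10,0,0]
After op 8 (push 11): stack=[100,11] mem=[10,10,0,0]
After op 9 (/): stack=[9] mem=[10,10,0,0]
After op 10 (push 1): stack=[9,1] mem=[10,10,0,0]
After op 11 (/): stack=[9] mem=[10,10,0,0]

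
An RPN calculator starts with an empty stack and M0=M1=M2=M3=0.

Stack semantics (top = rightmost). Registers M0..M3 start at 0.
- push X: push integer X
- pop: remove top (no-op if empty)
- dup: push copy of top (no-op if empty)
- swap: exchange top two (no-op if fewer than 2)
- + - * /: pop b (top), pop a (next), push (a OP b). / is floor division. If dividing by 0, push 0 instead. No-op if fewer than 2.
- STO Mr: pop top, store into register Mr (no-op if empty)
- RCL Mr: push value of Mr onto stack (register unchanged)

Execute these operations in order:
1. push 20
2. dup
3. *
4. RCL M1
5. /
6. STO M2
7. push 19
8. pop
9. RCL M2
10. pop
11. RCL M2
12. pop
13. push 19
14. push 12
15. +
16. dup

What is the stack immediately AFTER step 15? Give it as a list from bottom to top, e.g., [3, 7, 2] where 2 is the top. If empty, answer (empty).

After op 1 (push 20): stack=[20] mem=[0,0,0,0]
After op 2 (dup): stack=[20,20] mem=[0,0,0,0]
After op 3 (*): stack=[400] mem=[0,0,0,0]
After op 4 (RCL M1): stack=[400,0] mem=[0,0,0,0]
After op 5 (/): stack=[0] mem=[0,0,0,0]
After op 6 (STO M2): stack=[empty] mem=[0,0,0,0]
After op 7 (push 19): stack=[19] mem=[0,0,0,0]
After op 8 (pop): stack=[empty] mem=[0,0,0,0]
After op 9 (RCL M2): stack=[0] mem=[0,0,0,0]
After op 10 (pop): stack=[empty] mem=[0,0,0,0]
After op 11 (RCL M2): stack=[0] mem=[0,0,0,0]
After op 12 (pop): stack=[empty] mem=[0,0,0,0]
After op 13 (push 19): stack=[19] mem=[0,0,0,0]
After op 14 (push 12): stack=[19,12] mem=[0,0,0,0]
After op 15 (+): stack=[31] mem=[0,0,0,0]

[31]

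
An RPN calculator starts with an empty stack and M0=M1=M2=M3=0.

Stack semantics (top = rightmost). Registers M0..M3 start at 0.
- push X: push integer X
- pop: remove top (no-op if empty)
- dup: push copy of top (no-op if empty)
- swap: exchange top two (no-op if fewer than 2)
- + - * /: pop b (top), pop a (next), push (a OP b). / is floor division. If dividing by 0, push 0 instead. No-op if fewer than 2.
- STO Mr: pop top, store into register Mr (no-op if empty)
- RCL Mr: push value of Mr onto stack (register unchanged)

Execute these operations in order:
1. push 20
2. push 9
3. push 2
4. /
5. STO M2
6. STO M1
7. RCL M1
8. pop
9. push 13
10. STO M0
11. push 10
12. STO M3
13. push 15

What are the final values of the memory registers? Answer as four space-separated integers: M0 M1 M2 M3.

Answer: 13 20 4 10

Derivation:
After op 1 (push 20): stack=[20] mem=[0,0,0,0]
After op 2 (push 9): stack=[20,9] mem=[0,0,0,0]
After op 3 (push 2): stack=[20,9,2] mem=[0,0,0,0]
After op 4 (/): stack=[20,4] mem=[0,0,0,0]
After op 5 (STO M2): stack=[20] mem=[0,0,4,0]
After op 6 (STO M1): stack=[empty] mem=[0,20,4,0]
After op 7 (RCL M1): stack=[20] mem=[0,20,4,0]
After op 8 (pop): stack=[empty] mem=[0,20,4,0]
After op 9 (push 13): stack=[13] mem=[0,20,4,0]
After op 10 (STO M0): stack=[empty] mem=[13,20,4,0]
After op 11 (push 10): stack=[10] mem=[13,20,4,0]
After op 12 (STO M3): stack=[empty] mem=[13,20,4,10]
After op 13 (push 15): stack=[15] mem=[13,20,4,10]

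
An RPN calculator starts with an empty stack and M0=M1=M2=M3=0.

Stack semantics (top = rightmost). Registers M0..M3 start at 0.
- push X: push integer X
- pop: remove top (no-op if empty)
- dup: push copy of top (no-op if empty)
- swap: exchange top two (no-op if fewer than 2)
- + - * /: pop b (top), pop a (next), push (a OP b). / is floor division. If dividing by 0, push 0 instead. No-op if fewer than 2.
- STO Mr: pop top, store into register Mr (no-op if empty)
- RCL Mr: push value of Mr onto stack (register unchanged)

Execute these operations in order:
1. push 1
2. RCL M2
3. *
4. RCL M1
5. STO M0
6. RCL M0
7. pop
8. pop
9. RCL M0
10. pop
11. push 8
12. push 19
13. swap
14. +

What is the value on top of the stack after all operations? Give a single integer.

Answer: 27

Derivation:
After op 1 (push 1): stack=[1] mem=[0,0,0,0]
After op 2 (RCL M2): stack=[1,0] mem=[0,0,0,0]
After op 3 (*): stack=[0] mem=[0,0,0,0]
After op 4 (RCL M1): stack=[0,0] mem=[0,0,0,0]
After op 5 (STO M0): stack=[0] mem=[0,0,0,0]
After op 6 (RCL M0): stack=[0,0] mem=[0,0,0,0]
After op 7 (pop): stack=[0] mem=[0,0,0,0]
After op 8 (pop): stack=[empty] mem=[0,0,0,0]
After op 9 (RCL M0): stack=[0] mem=[0,0,0,0]
After op 10 (pop): stack=[empty] mem=[0,0,0,0]
After op 11 (push 8): stack=[8] mem=[0,0,0,0]
After op 12 (push 19): stack=[8,19] mem=[0,0,0,0]
After op 13 (swap): stack=[19,8] mem=[0,0,0,0]
After op 14 (+): stack=[27] mem=[0,0,0,0]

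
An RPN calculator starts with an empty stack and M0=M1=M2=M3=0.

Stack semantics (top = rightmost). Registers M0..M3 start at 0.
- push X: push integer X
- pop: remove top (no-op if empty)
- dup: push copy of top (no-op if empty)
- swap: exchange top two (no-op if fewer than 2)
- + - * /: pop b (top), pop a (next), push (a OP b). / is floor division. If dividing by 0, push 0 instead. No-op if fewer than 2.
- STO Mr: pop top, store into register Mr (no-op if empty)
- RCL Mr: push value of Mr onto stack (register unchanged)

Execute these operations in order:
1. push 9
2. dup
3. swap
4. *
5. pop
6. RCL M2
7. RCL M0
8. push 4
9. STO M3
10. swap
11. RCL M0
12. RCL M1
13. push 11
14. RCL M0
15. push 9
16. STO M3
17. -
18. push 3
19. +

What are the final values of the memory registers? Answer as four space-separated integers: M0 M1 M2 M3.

After op 1 (push 9): stack=[9] mem=[0,0,0,0]
After op 2 (dup): stack=[9,9] mem=[0,0,0,0]
After op 3 (swap): stack=[9,9] mem=[0,0,0,0]
After op 4 (*): stack=[81] mem=[0,0,0,0]
After op 5 (pop): stack=[empty] mem=[0,0,0,0]
After op 6 (RCL M2): stack=[0] mem=[0,0,0,0]
After op 7 (RCL M0): stack=[0,0] mem=[0,0,0,0]
After op 8 (push 4): stack=[0,0,4] mem=[0,0,0,0]
After op 9 (STO M3): stack=[0,0] mem=[0,0,0,4]
After op 10 (swap): stack=[0,0] mem=[0,0,0,4]
After op 11 (RCL M0): stack=[0,0,0] mem=[0,0,0,4]
After op 12 (RCL M1): stack=[0,0,0,0] mem=[0,0,0,4]
After op 13 (push 11): stack=[0,0,0,0,11] mem=[0,0,0,4]
After op 14 (RCL M0): stack=[0,0,0,0,11,0] mem=[0,0,0,4]
After op 15 (push 9): stack=[0,0,0,0,11,0,9] mem=[0,0,0,4]
After op 16 (STO M3): stack=[0,0,0,0,11,0] mem=[0,0,0,9]
After op 17 (-): stack=[0,0,0,0,11] mem=[0,0,0,9]
After op 18 (push 3): stack=[0,0,0,0,11,3] mem=[0,0,0,9]
After op 19 (+): stack=[0,0,0,0,14] mem=[0,0,0,9]

Answer: 0 0 0 9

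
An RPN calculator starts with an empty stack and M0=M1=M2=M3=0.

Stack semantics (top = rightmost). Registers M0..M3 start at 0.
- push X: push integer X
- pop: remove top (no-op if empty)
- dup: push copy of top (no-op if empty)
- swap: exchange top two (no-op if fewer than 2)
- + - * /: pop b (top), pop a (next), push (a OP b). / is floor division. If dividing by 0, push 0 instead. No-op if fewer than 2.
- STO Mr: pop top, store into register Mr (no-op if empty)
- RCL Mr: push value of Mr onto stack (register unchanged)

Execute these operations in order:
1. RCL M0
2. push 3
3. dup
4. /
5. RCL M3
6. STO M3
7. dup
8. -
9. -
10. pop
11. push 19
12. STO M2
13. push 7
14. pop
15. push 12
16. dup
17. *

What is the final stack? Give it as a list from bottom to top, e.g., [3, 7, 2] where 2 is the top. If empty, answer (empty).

Answer: [144]

Derivation:
After op 1 (RCL M0): stack=[0] mem=[0,0,0,0]
After op 2 (push 3): stack=[0,3] mem=[0,0,0,0]
After op 3 (dup): stack=[0,3,3] mem=[0,0,0,0]
After op 4 (/): stack=[0,1] mem=[0,0,0,0]
After op 5 (RCL M3): stack=[0,1,0] mem=[0,0,0,0]
After op 6 (STO M3): stack=[0,1] mem=[0,0,0,0]
After op 7 (dup): stack=[0,1,1] mem=[0,0,0,0]
After op 8 (-): stack=[0,0] mem=[0,0,0,0]
After op 9 (-): stack=[0] mem=[0,0,0,0]
After op 10 (pop): stack=[empty] mem=[0,0,0,0]
After op 11 (push 19): stack=[19] mem=[0,0,0,0]
After op 12 (STO M2): stack=[empty] mem=[0,0,19,0]
After op 13 (push 7): stack=[7] mem=[0,0,19,0]
After op 14 (pop): stack=[empty] mem=[0,0,19,0]
After op 15 (push 12): stack=[12] mem=[0,0,19,0]
After op 16 (dup): stack=[12,12] mem=[0,0,19,0]
After op 17 (*): stack=[144] mem=[0,0,19,0]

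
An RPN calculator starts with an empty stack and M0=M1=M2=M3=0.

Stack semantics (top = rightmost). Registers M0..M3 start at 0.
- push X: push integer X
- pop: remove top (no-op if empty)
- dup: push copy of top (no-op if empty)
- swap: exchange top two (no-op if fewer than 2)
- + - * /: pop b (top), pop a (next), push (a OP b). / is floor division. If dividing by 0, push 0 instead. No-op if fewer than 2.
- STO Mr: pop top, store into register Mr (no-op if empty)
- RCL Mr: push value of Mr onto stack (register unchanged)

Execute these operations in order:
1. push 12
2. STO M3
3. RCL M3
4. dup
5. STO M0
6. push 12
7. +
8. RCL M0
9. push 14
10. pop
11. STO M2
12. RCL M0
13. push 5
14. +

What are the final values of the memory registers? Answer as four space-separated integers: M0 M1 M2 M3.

After op 1 (push 12): stack=[12] mem=[0,0,0,0]
After op 2 (STO M3): stack=[empty] mem=[0,0,0,12]
After op 3 (RCL M3): stack=[12] mem=[0,0,0,12]
After op 4 (dup): stack=[12,12] mem=[0,0,0,12]
After op 5 (STO M0): stack=[12] mem=[12,0,0,12]
After op 6 (push 12): stack=[12,12] mem=[12,0,0,12]
After op 7 (+): stack=[24] mem=[12,0,0,12]
After op 8 (RCL M0): stack=[24,12] mem=[12,0,0,12]
After op 9 (push 14): stack=[24,12,14] mem=[12,0,0,12]
After op 10 (pop): stack=[24,12] mem=[12,0,0,12]
After op 11 (STO M2): stack=[24] mem=[12,0,12,12]
After op 12 (RCL M0): stack=[24,12] mem=[12,0,12,12]
After op 13 (push 5): stack=[24,12,5] mem=[12,0,12,12]
After op 14 (+): stack=[24,17] mem=[12,0,12,12]

Answer: 12 0 12 12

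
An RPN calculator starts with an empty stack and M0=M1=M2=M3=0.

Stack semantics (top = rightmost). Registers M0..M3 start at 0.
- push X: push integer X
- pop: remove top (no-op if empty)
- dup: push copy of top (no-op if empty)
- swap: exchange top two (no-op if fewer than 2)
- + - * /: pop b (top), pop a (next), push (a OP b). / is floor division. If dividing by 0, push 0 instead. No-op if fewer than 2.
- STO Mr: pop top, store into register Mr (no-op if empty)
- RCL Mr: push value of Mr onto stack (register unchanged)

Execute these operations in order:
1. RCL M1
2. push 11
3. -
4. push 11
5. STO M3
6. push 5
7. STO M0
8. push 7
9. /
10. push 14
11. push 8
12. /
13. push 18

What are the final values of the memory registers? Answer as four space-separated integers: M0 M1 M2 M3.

After op 1 (RCL M1): stack=[0] mem=[0,0,0,0]
After op 2 (push 11): stack=[0,11] mem=[0,0,0,0]
After op 3 (-): stack=[-11] mem=[0,0,0,0]
After op 4 (push 11): stack=[-11,11] mem=[0,0,0,0]
After op 5 (STO M3): stack=[-11] mem=[0,0,0,11]
After op 6 (push 5): stack=[-11,5] mem=[0,0,0,11]
After op 7 (STO M0): stack=[-11] mem=[5,0,0,11]
After op 8 (push 7): stack=[-11,7] mem=[5,0,0,11]
After op 9 (/): stack=[-2] mem=[5,0,0,11]
After op 10 (push 14): stack=[-2,14] mem=[5,0,0,11]
After op 11 (push 8): stack=[-2,14,8] mem=[5,0,0,11]
After op 12 (/): stack=[-2,1] mem=[5,0,0,11]
After op 13 (push 18): stack=[-2,1,18] mem=[5,0,0,11]

Answer: 5 0 0 11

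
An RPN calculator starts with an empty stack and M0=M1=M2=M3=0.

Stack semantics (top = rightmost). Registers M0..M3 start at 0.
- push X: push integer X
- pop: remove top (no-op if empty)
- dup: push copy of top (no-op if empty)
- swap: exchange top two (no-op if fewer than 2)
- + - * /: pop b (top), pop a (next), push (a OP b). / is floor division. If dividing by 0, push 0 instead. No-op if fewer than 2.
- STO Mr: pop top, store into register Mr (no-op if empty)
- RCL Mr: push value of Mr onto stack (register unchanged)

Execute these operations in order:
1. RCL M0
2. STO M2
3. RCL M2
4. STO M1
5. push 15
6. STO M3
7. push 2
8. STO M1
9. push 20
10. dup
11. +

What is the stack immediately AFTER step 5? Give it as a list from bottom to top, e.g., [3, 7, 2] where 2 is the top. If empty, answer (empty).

After op 1 (RCL M0): stack=[0] mem=[0,0,0,0]
After op 2 (STO M2): stack=[empty] mem=[0,0,0,0]
After op 3 (RCL M2): stack=[0] mem=[0,0,0,0]
After op 4 (STO M1): stack=[empty] mem=[0,0,0,0]
After op 5 (push 15): stack=[15] mem=[0,0,0,0]

[15]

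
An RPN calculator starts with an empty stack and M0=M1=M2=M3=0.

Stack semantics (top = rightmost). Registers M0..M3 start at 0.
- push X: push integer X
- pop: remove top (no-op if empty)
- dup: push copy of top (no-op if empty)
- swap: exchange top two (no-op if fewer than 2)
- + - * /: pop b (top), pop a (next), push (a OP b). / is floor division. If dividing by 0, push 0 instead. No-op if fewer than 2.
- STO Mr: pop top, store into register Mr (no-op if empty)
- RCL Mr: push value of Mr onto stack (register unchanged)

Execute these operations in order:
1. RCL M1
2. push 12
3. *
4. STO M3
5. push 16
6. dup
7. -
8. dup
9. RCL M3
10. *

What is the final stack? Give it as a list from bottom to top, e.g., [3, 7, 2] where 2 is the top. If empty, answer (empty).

After op 1 (RCL M1): stack=[0] mem=[0,0,0,0]
After op 2 (push 12): stack=[0,12] mem=[0,0,0,0]
After op 3 (*): stack=[0] mem=[0,0,0,0]
After op 4 (STO M3): stack=[empty] mem=[0,0,0,0]
After op 5 (push 16): stack=[16] mem=[0,0,0,0]
After op 6 (dup): stack=[16,16] mem=[0,0,0,0]
After op 7 (-): stack=[0] mem=[0,0,0,0]
After op 8 (dup): stack=[0,0] mem=[0,0,0,0]
After op 9 (RCL M3): stack=[0,0,0] mem=[0,0,0,0]
After op 10 (*): stack=[0,0] mem=[0,0,0,0]

Answer: [0, 0]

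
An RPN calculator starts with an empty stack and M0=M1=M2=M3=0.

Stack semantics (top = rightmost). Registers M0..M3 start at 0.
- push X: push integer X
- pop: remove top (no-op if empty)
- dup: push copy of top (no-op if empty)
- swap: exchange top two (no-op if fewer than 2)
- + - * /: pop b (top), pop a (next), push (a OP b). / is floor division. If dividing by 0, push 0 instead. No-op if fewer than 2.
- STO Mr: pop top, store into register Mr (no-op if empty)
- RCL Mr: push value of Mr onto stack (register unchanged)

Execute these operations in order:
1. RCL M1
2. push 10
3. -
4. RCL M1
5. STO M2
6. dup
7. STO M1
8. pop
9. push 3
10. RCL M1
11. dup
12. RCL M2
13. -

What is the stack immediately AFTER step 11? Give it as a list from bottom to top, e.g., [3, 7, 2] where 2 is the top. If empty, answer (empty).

After op 1 (RCL M1): stack=[0] mem=[0,0,0,0]
After op 2 (push 10): stack=[0,10] mem=[0,0,0,0]
After op 3 (-): stack=[-10] mem=[0,0,0,0]
After op 4 (RCL M1): stack=[-10,0] mem=[0,0,0,0]
After op 5 (STO M2): stack=[-10] mem=[0,0,0,0]
After op 6 (dup): stack=[-10,-10] mem=[0,0,0,0]
After op 7 (STO M1): stack=[-10] mem=[0,-10,0,0]
After op 8 (pop): stack=[empty] mem=[0,-10,0,0]
After op 9 (push 3): stack=[3] mem=[0,-10,0,0]
After op 10 (RCL M1): stack=[3,-10] mem=[0,-10,0,0]
After op 11 (dup): stack=[3,-10,-10] mem=[0,-10,0,0]

[3, -10, -10]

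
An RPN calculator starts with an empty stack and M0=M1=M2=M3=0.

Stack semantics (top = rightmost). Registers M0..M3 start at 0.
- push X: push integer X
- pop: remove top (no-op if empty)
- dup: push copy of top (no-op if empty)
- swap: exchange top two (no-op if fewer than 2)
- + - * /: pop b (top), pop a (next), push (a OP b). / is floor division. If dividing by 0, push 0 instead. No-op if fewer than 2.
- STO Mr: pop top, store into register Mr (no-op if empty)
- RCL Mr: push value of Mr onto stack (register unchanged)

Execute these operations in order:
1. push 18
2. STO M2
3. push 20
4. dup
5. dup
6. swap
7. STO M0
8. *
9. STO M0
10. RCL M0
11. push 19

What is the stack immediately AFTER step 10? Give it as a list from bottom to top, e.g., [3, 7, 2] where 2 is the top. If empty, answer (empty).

After op 1 (push 18): stack=[18] mem=[0,0,0,0]
After op 2 (STO M2): stack=[empty] mem=[0,0,18,0]
After op 3 (push 20): stack=[20] mem=[0,0,18,0]
After op 4 (dup): stack=[20,20] mem=[0,0,18,0]
After op 5 (dup): stack=[20,20,20] mem=[0,0,18,0]
After op 6 (swap): stack=[20,20,20] mem=[0,0,18,0]
After op 7 (STO M0): stack=[20,20] mem=[20,0,18,0]
After op 8 (*): stack=[400] mem=[20,0,18,0]
After op 9 (STO M0): stack=[empty] mem=[400,0,18,0]
After op 10 (RCL M0): stack=[400] mem=[400,0,18,0]

[400]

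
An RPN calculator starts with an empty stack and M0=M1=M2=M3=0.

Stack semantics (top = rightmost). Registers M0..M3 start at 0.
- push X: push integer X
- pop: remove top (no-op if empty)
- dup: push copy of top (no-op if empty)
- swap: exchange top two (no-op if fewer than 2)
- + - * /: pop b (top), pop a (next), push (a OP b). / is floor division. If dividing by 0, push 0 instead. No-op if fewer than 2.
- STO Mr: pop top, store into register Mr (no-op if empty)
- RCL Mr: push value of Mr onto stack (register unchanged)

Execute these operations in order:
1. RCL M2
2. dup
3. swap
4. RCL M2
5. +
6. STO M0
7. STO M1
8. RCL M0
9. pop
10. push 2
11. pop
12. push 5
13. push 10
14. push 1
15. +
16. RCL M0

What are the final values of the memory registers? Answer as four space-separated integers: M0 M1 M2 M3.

Answer: 0 0 0 0

Derivation:
After op 1 (RCL M2): stack=[0] mem=[0,0,0,0]
After op 2 (dup): stack=[0,0] mem=[0,0,0,0]
After op 3 (swap): stack=[0,0] mem=[0,0,0,0]
After op 4 (RCL M2): stack=[0,0,0] mem=[0,0,0,0]
After op 5 (+): stack=[0,0] mem=[0,0,0,0]
After op 6 (STO M0): stack=[0] mem=[0,0,0,0]
After op 7 (STO M1): stack=[empty] mem=[0,0,0,0]
After op 8 (RCL M0): stack=[0] mem=[0,0,0,0]
After op 9 (pop): stack=[empty] mem=[0,0,0,0]
After op 10 (push 2): stack=[2] mem=[0,0,0,0]
After op 11 (pop): stack=[empty] mem=[0,0,0,0]
After op 12 (push 5): stack=[5] mem=[0,0,0,0]
After op 13 (push 10): stack=[5,10] mem=[0,0,0,0]
After op 14 (push 1): stack=[5,10,1] mem=[0,0,0,0]
After op 15 (+): stack=[5,11] mem=[0,0,0,0]
After op 16 (RCL M0): stack=[5,11,0] mem=[0,0,0,0]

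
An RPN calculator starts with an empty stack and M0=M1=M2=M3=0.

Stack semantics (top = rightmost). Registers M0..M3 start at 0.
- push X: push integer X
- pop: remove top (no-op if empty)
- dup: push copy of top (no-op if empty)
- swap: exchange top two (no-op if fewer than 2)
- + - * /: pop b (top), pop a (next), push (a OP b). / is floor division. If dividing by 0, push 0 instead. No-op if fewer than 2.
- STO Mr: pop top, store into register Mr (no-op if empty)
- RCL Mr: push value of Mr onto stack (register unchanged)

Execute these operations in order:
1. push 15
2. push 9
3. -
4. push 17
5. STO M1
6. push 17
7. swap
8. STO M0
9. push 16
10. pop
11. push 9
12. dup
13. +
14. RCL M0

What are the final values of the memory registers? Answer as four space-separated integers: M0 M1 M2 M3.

After op 1 (push 15): stack=[15] mem=[0,0,0,0]
After op 2 (push 9): stack=[15,9] mem=[0,0,0,0]
After op 3 (-): stack=[6] mem=[0,0,0,0]
After op 4 (push 17): stack=[6,17] mem=[0,0,0,0]
After op 5 (STO M1): stack=[6] mem=[0,17,0,0]
After op 6 (push 17): stack=[6,17] mem=[0,17,0,0]
After op 7 (swap): stack=[17,6] mem=[0,17,0,0]
After op 8 (STO M0): stack=[17] mem=[6,17,0,0]
After op 9 (push 16): stack=[17,16] mem=[6,17,0,0]
After op 10 (pop): stack=[17] mem=[6,17,0,0]
After op 11 (push 9): stack=[17,9] mem=[6,17,0,0]
After op 12 (dup): stack=[17,9,9] mem=[6,17,0,0]
After op 13 (+): stack=[17,18] mem=[6,17,0,0]
After op 14 (RCL M0): stack=[17,18,6] mem=[6,17,0,0]

Answer: 6 17 0 0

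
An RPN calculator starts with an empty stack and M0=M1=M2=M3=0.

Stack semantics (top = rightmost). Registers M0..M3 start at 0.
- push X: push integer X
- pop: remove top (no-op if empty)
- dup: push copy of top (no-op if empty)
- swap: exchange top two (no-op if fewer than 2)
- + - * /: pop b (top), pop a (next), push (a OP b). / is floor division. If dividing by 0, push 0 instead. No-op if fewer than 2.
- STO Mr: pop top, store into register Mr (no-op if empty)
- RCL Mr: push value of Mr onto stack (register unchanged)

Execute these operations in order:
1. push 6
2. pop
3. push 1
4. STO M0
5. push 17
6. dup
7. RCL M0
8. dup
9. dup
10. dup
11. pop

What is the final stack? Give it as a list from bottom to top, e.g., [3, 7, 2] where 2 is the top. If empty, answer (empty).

Answer: [17, 17, 1, 1, 1]

Derivation:
After op 1 (push 6): stack=[6] mem=[0,0,0,0]
After op 2 (pop): stack=[empty] mem=[0,0,0,0]
After op 3 (push 1): stack=[1] mem=[0,0,0,0]
After op 4 (STO M0): stack=[empty] mem=[1,0,0,0]
After op 5 (push 17): stack=[17] mem=[1,0,0,0]
After op 6 (dup): stack=[17,17] mem=[1,0,0,0]
After op 7 (RCL M0): stack=[17,17,1] mem=[1,0,0,0]
After op 8 (dup): stack=[17,17,1,1] mem=[1,0,0,0]
After op 9 (dup): stack=[17,17,1,1,1] mem=[1,0,0,0]
After op 10 (dup): stack=[17,17,1,1,1,1] mem=[1,0,0,0]
After op 11 (pop): stack=[17,17,1,1,1] mem=[1,0,0,0]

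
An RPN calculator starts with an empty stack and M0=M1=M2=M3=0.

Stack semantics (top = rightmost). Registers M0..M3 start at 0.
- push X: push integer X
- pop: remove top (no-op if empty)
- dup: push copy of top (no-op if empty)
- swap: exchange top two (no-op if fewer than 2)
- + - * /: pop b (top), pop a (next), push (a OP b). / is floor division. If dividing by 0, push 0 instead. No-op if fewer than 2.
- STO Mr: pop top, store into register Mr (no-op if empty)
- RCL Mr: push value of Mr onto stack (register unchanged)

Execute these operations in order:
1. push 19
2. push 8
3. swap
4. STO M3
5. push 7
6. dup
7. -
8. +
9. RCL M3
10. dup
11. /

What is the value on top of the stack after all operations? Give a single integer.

After op 1 (push 19): stack=[19] mem=[0,0,0,0]
After op 2 (push 8): stack=[19,8] mem=[0,0,0,0]
After op 3 (swap): stack=[8,19] mem=[0,0,0,0]
After op 4 (STO M3): stack=[8] mem=[0,0,0,19]
After op 5 (push 7): stack=[8,7] mem=[0,0,0,19]
After op 6 (dup): stack=[8,7,7] mem=[0,0,0,19]
After op 7 (-): stack=[8,0] mem=[0,0,0,19]
After op 8 (+): stack=[8] mem=[0,0,0,19]
After op 9 (RCL M3): stack=[8,19] mem=[0,0,0,19]
After op 10 (dup): stack=[8,19,19] mem=[0,0,0,19]
After op 11 (/): stack=[8,1] mem=[0,0,0,19]

Answer: 1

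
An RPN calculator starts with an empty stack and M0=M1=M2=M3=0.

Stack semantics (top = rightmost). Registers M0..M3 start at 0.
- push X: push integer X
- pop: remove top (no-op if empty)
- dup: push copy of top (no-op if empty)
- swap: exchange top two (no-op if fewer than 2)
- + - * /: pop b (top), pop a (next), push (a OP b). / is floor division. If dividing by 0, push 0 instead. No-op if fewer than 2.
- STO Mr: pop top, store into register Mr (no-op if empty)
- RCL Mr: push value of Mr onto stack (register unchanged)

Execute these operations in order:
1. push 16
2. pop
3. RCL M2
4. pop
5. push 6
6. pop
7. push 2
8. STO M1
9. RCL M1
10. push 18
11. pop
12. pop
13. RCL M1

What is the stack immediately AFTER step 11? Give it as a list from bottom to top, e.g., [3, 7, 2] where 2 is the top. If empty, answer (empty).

After op 1 (push 16): stack=[16] mem=[0,0,0,0]
After op 2 (pop): stack=[empty] mem=[0,0,0,0]
After op 3 (RCL M2): stack=[0] mem=[0,0,0,0]
After op 4 (pop): stack=[empty] mem=[0,0,0,0]
After op 5 (push 6): stack=[6] mem=[0,0,0,0]
After op 6 (pop): stack=[empty] mem=[0,0,0,0]
After op 7 (push 2): stack=[2] mem=[0,0,0,0]
After op 8 (STO M1): stack=[empty] mem=[0,2,0,0]
After op 9 (RCL M1): stack=[2] mem=[0,2,0,0]
After op 10 (push 18): stack=[2,18] mem=[0,2,0,0]
After op 11 (pop): stack=[2] mem=[0,2,0,0]

[2]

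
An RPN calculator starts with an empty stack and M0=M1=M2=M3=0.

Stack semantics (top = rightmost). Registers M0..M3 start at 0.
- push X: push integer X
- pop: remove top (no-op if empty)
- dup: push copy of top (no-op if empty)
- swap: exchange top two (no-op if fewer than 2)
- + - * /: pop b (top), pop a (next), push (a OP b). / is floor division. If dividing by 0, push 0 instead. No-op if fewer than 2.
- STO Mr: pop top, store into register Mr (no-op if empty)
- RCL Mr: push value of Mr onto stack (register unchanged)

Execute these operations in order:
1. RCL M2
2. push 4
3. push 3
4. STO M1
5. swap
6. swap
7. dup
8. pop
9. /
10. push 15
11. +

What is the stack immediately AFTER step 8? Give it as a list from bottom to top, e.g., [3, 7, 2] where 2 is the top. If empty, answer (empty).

After op 1 (RCL M2): stack=[0] mem=[0,0,0,0]
After op 2 (push 4): stack=[0,4] mem=[0,0,0,0]
After op 3 (push 3): stack=[0,4,3] mem=[0,0,0,0]
After op 4 (STO M1): stack=[0,4] mem=[0,3,0,0]
After op 5 (swap): stack=[4,0] mem=[0,3,0,0]
After op 6 (swap): stack=[0,4] mem=[0,3,0,0]
After op 7 (dup): stack=[0,4,4] mem=[0,3,0,0]
After op 8 (pop): stack=[0,4] mem=[0,3,0,0]

[0, 4]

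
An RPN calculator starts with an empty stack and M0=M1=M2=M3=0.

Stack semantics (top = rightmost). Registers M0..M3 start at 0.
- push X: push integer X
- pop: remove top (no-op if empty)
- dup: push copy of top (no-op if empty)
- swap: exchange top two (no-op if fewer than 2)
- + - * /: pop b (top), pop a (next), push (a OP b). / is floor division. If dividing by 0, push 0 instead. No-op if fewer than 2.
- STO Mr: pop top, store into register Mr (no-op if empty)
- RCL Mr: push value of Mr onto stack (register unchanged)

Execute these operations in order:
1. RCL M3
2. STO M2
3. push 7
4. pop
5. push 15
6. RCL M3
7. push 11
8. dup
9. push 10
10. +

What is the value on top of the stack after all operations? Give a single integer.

Answer: 21

Derivation:
After op 1 (RCL M3): stack=[0] mem=[0,0,0,0]
After op 2 (STO M2): stack=[empty] mem=[0,0,0,0]
After op 3 (push 7): stack=[7] mem=[0,0,0,0]
After op 4 (pop): stack=[empty] mem=[0,0,0,0]
After op 5 (push 15): stack=[15] mem=[0,0,0,0]
After op 6 (RCL M3): stack=[15,0] mem=[0,0,0,0]
After op 7 (push 11): stack=[15,0,11] mem=[0,0,0,0]
After op 8 (dup): stack=[15,0,11,11] mem=[0,0,0,0]
After op 9 (push 10): stack=[15,0,11,11,10] mem=[0,0,0,0]
After op 10 (+): stack=[15,0,11,21] mem=[0,0,0,0]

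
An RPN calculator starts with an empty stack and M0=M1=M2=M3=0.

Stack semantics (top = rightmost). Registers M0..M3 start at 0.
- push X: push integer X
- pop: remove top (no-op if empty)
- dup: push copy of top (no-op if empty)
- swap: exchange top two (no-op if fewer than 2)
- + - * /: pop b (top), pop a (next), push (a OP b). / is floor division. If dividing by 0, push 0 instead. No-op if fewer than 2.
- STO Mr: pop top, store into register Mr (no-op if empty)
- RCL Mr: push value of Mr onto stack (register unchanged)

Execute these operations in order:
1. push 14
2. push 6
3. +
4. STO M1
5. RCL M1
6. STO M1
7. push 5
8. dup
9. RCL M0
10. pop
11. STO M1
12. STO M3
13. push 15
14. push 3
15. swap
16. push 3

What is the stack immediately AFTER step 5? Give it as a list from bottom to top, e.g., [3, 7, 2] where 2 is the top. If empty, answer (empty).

After op 1 (push 14): stack=[14] mem=[0,0,0,0]
After op 2 (push 6): stack=[14,6] mem=[0,0,0,0]
After op 3 (+): stack=[20] mem=[0,0,0,0]
After op 4 (STO M1): stack=[empty] mem=[0,20,0,0]
After op 5 (RCL M1): stack=[20] mem=[0,20,0,0]

[20]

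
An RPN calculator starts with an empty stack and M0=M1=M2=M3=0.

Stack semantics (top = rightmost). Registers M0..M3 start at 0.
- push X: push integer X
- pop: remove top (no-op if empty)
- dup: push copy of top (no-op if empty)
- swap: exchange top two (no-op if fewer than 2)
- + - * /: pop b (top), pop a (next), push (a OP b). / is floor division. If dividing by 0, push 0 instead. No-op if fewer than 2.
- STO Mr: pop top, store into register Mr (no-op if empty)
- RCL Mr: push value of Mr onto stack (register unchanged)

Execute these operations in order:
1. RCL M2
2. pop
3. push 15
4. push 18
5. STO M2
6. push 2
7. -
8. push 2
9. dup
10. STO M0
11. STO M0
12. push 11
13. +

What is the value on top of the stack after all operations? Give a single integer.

After op 1 (RCL M2): stack=[0] mem=[0,0,0,0]
After op 2 (pop): stack=[empty] mem=[0,0,0,0]
After op 3 (push 15): stack=[15] mem=[0,0,0,0]
After op 4 (push 18): stack=[15,18] mem=[0,0,0,0]
After op 5 (STO M2): stack=[15] mem=[0,0,18,0]
After op 6 (push 2): stack=[15,2] mem=[0,0,18,0]
After op 7 (-): stack=[13] mem=[0,0,18,0]
After op 8 (push 2): stack=[13,2] mem=[0,0,18,0]
After op 9 (dup): stack=[13,2,2] mem=[0,0,18,0]
After op 10 (STO M0): stack=[13,2] mem=[2,0,18,0]
After op 11 (STO M0): stack=[13] mem=[2,0,18,0]
After op 12 (push 11): stack=[13,11] mem=[2,0,18,0]
After op 13 (+): stack=[24] mem=[2,0,18,0]

Answer: 24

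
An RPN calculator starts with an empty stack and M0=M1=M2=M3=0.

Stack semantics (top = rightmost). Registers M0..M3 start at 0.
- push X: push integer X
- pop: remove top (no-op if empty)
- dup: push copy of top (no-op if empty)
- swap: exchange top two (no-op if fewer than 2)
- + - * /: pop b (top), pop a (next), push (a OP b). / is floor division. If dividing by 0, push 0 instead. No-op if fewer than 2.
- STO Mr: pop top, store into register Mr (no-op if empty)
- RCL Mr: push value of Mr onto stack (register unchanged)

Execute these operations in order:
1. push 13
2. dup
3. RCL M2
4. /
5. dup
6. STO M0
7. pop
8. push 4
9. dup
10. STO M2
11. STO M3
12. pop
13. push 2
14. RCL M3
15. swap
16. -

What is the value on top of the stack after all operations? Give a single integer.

After op 1 (push 13): stack=[13] mem=[0,0,0,0]
After op 2 (dup): stack=[13,13] mem=[0,0,0,0]
After op 3 (RCL M2): stack=[13,13,0] mem=[0,0,0,0]
After op 4 (/): stack=[13,0] mem=[0,0,0,0]
After op 5 (dup): stack=[13,0,0] mem=[0,0,0,0]
After op 6 (STO M0): stack=[13,0] mem=[0,0,0,0]
After op 7 (pop): stack=[13] mem=[0,0,0,0]
After op 8 (push 4): stack=[13,4] mem=[0,0,0,0]
After op 9 (dup): stack=[13,4,4] mem=[0,0,0,0]
After op 10 (STO M2): stack=[13,4] mem=[0,0,4,0]
After op 11 (STO M3): stack=[13] mem=[0,0,4,4]
After op 12 (pop): stack=[empty] mem=[0,0,4,4]
After op 13 (push 2): stack=[2] mem=[0,0,4,4]
After op 14 (RCL M3): stack=[2,4] mem=[0,0,4,4]
After op 15 (swap): stack=[4,2] mem=[0,0,4,4]
After op 16 (-): stack=[2] mem=[0,0,4,4]

Answer: 2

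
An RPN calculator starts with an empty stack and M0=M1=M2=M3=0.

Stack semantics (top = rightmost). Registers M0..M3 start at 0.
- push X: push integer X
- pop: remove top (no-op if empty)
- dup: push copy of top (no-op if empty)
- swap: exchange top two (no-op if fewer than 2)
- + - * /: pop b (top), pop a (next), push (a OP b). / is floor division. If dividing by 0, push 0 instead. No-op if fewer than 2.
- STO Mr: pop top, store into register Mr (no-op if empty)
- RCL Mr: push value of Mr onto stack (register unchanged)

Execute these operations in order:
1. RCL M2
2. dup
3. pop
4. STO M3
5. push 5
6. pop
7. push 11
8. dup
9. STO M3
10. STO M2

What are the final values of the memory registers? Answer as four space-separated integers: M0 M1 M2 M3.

Answer: 0 0 11 11

Derivation:
After op 1 (RCL M2): stack=[0] mem=[0,0,0,0]
After op 2 (dup): stack=[0,0] mem=[0,0,0,0]
After op 3 (pop): stack=[0] mem=[0,0,0,0]
After op 4 (STO M3): stack=[empty] mem=[0,0,0,0]
After op 5 (push 5): stack=[5] mem=[0,0,0,0]
After op 6 (pop): stack=[empty] mem=[0,0,0,0]
After op 7 (push 11): stack=[11] mem=[0,0,0,0]
After op 8 (dup): stack=[11,11] mem=[0,0,0,0]
After op 9 (STO M3): stack=[11] mem=[0,0,0,11]
After op 10 (STO M2): stack=[empty] mem=[0,0,11,11]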